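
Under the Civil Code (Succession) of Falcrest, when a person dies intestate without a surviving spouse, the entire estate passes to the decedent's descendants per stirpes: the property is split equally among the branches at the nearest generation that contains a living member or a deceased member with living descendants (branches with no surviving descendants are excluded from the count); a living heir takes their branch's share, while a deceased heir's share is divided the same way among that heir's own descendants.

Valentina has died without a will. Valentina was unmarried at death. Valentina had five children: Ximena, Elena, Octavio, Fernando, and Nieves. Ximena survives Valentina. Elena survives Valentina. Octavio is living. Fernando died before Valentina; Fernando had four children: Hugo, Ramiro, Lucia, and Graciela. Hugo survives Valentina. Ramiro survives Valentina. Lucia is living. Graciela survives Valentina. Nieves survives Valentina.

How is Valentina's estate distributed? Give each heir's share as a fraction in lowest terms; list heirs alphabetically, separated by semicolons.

Elena 1/5; Graciela 1/20; Hugo 1/20; Lucia 1/20; Nieves 1/5; Octavio 1/5; Ramiro 1/20; Ximena 1/5

There is no surviving spouse, so the entire estate passes to Valentina's descendants per stirpes.
The estate is divided into 5 equal shares of 1/5 among Ximena, Elena, Octavio, Fernando, Nieves.
Ximena is living and takes 1/5.
Elena is living and takes 1/5.
Octavio is living and takes 1/5.
Fernando predeceased; the 1/5 allotted to Fernando's branch passes to Fernando's issue by representation.
The 1/5 is divided into 4 equal shares of 1/20 among Hugo, Ramiro, Lucia, Graciela.
Hugo is living and takes 1/20.
Ramiro is living and takes 1/20.
Lucia is living and takes 1/20.
Graciela is living and takes 1/20.
Nieves is living and takes 1/5.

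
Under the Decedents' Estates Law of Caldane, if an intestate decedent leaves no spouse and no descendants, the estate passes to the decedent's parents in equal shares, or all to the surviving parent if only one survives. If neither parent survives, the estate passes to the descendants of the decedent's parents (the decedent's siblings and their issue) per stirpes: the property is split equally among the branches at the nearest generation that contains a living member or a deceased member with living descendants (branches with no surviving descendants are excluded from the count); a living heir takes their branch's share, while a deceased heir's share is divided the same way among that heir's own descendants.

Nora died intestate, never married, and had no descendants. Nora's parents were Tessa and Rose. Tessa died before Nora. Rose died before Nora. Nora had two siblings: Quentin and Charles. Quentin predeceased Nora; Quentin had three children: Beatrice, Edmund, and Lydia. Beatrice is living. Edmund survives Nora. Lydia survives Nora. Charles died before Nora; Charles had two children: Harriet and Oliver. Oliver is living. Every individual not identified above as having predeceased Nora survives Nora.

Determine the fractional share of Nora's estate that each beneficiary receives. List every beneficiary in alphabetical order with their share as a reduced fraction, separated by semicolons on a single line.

Beatrice 1/6; Edmund 1/6; Harriet 1/4; Lydia 1/6; Oliver 1/4

Neither parent survives and there are no descendants, so the estate passes to Nora's siblings and their issue per stirpes.
The estate is divided into 2 equal shares of 1/2 among Quentin, Charles.
Quentin predeceased; the 1/2 allotted to Quentin's branch passes to Quentin's issue by representation.
The 1/2 is divided into 3 equal shares of 1/6 among Beatrice, Edmund, Lydia.
Beatrice is living and takes 1/6.
Edmund is living and takes 1/6.
Lydia is living and takes 1/6.
Charles predeceased; the 1/2 allotted to Charles's branch passes to Charles's issue by representation.
The 1/2 is divided into 2 equal shares of 1/4 among Harriet, Oliver.
Harriet is living and takes 1/4.
Oliver is living and takes 1/4.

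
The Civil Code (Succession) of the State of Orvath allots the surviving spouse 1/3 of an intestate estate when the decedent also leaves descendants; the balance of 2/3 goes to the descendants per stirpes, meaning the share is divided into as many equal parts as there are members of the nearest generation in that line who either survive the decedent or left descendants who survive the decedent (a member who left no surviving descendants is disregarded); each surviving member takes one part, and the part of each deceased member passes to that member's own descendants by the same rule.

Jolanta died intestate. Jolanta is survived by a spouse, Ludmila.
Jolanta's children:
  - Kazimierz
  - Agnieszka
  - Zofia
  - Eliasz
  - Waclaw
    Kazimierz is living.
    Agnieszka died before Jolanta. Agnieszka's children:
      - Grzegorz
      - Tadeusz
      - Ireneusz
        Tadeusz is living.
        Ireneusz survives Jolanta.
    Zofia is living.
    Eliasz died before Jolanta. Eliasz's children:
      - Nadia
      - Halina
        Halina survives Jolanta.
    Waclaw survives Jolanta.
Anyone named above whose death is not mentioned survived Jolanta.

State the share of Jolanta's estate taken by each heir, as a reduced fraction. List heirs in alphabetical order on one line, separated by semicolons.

Grzegorz 2/45; Halina 1/15; Ireneusz 2/45; Kazimierz 2/15; Ludmila 1/3; Nadia 1/15; Tadeusz 2/45; Waclaw 2/15; Zofia 2/15

Ludmila, as surviving spouse, takes 1/3.
The remaining 2/3 passes to Jolanta's descendants per stirpes.
The 2/3 is divided into 5 equal shares of 2/15 among Kazimierz, Agnieszka, Zofia, Eliasz, Waclaw.
Kazimierz is living and takes 2/15.
Agnieszka predeceased; the 2/15 allotted to Agnieszka's branch passes to Agnieszka's issue by representation.
The 2/15 is divided into 3 equal shares of 2/45 among Grzegorz, Tadeusz, Ireneusz.
Grzegorz is living and takes 2/45.
Tadeusz is living and takes 2/45.
Ireneusz is living and takes 2/45.
Zofia is living and takes 2/15.
Eliasz predeceased; the 2/15 allotted to Eliasz's branch passes to Eliasz's issue by representation.
The 2/15 is divided into 2 equal shares of 1/15 among Nadia, Halina.
Nadia is living and takes 1/15.
Halina is living and takes 1/15.
Waclaw is living and takes 2/15.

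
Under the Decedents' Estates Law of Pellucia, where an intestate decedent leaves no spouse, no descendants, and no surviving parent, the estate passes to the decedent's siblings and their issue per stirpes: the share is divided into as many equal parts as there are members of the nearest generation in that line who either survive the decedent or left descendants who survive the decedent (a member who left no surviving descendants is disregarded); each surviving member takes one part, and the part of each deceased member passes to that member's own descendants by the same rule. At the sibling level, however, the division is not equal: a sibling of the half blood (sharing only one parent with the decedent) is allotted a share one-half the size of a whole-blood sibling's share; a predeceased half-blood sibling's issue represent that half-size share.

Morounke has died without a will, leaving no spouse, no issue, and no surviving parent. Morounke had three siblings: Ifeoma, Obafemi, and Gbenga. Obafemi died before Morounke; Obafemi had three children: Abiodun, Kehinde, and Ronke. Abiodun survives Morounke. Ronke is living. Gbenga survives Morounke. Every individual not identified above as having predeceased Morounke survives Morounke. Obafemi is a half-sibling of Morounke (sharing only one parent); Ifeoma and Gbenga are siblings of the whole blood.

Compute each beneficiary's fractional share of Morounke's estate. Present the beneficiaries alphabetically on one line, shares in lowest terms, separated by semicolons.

Abiodun 1/15; Gbenga 2/5; Ifeoma 2/5; Kehinde 1/15; Ronke 1/15

No spouse, descendants, or parent survives, so the estate passes to Morounke's siblings per stirpes.
Half-blood siblings count for one-half the weight of whole-blood siblings at the initial division.
Dividing 1 in proportion to weights (total weight 5/2): Ifeoma (weight 1) → 2/5; Obafemi (weight 1/2) → 1/5; Gbenga (weight 1) → 2/5.
Ifeoma is living and takes 2/5.
Obafemi predeceased; the 1/5 allotted to Obafemi's branch passes to Obafemi's issue by representation.
The 1/5 is divided into 3 equal shares of 1/15 among Abiodun, Kehinde, Ronke.
Abiodun is living and takes 1/15.
Kehinde is living and takes 1/15.
Ronke is living and takes 1/15.
Gbenga is living and takes 2/5.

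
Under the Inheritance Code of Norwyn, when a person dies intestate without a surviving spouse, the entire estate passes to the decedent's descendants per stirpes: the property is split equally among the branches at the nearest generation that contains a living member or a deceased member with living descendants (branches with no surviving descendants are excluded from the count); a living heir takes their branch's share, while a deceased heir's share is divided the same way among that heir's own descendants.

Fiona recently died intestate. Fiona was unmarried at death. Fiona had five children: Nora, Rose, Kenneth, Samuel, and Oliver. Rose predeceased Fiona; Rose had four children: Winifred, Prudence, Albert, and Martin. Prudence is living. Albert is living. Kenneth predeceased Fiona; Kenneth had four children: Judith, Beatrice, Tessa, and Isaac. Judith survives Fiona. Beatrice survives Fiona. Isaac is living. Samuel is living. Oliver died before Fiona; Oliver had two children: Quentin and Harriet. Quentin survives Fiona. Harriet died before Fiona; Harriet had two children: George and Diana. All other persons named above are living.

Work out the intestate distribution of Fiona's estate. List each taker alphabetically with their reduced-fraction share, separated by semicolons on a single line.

Albert 1/20; Beatrice 1/20; Diana 1/20; George 1/20; Isaac 1/20; Judith 1/20; Martin 1/20; Nora 1/5; Prudence 1/20; Quentin 1/10; Samuel 1/5; Tessa 1/20; Winifred 1/20

There is no surviving spouse, so the entire estate passes to Fiona's descendants per stirpes.
The estate is divided into 5 equal shares of 1/5 among Nora, Rose, Kenneth, Samuel, Oliver.
Nora is living and takes 1/5.
Rose predeceased; the 1/5 allotted to Rose's branch passes to Rose's issue by representation.
The 1/5 is divided into 4 equal shares of 1/20 among Winifred, Prudence, Albert, Martin.
Winifred is living and takes 1/20.
Prudence is living and takes 1/20.
Albert is living and takes 1/20.
Martin is living and takes 1/20.
Kenneth predeceased; the 1/5 allotted to Kenneth's branch passes to Kenneth's issue by representation.
The 1/5 is divided into 4 equal shares of 1/20 among Judith, Beatrice, Tessa, Isaac.
Judith is living and takes 1/20.
Beatrice is living and takes 1/20.
Tessa is living and takes 1/20.
Isaac is living and takes 1/20.
Samuel is living and takes 1/5.
Oliver predeceased; the 1/5 allotted to Oliver's branch passes to Oliver's issue by representation.
The 1/5 is divided into 2 equal shares of 1/10 among Quentin, Harriet.
Quentin is living and takes 1/10.
Harriet predeceased; the 1/10 allotted to Harriet's branch passes to Harriet's issue by representation.
The 1/10 is divided into 2 equal shares of 1/20 among George, Diana.
George is living and takes 1/20.
Diana is living and takes 1/20.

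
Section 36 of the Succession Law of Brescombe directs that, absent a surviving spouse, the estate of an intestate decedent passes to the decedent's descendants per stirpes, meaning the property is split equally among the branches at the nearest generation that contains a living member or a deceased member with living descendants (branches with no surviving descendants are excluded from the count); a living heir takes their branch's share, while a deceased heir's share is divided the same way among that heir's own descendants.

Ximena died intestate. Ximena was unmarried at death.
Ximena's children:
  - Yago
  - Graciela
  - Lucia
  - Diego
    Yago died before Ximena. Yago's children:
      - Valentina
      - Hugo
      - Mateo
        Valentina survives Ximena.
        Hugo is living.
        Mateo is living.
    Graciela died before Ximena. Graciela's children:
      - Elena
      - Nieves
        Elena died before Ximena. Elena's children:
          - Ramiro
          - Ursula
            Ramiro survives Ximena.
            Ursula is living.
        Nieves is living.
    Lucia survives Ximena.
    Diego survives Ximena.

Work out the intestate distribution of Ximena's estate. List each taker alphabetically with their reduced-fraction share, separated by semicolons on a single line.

There is no surviving spouse, so the entire estate passes to Ximena's descendants per stirpes.
The estate is divided into 4 equal shares of 1/4 among Yago, Graciela, Lucia, Diego.
Yago predeceased; the 1/4 allotted to Yago's branch passes to Yago's issue by representation.
The 1/4 is divided into 3 equal shares of 1/12 among Valentina, Hugo, Mateo.
Valentina is living and takes 1/12.
Hugo is living and takes 1/12.
Mateo is living and takes 1/12.
Graciela predeceased; the 1/4 allotted to Graciela's branch passes to Graciela's issue by representation.
The 1/4 is divided into 2 equal shares of 1/8 among Elena, Nieves.
Elena predeceased; the 1/8 allotted to Elena's branch passes to Elena's issue by representation.
The 1/8 is divided into 2 equal shares of 1/16 among Ramiro, Ursula.
Ramiro is living and takes 1/16.
Ursula is living and takes 1/16.
Nieves is living and takes 1/8.
Lucia is living and takes 1/4.
Diego is living and takes 1/4.

Diego 1/4; Hugo 1/12; Lucia 1/4; Mateo 1/12; Nieves 1/8; Ramiro 1/16; Ursula 1/16; Valentina 1/12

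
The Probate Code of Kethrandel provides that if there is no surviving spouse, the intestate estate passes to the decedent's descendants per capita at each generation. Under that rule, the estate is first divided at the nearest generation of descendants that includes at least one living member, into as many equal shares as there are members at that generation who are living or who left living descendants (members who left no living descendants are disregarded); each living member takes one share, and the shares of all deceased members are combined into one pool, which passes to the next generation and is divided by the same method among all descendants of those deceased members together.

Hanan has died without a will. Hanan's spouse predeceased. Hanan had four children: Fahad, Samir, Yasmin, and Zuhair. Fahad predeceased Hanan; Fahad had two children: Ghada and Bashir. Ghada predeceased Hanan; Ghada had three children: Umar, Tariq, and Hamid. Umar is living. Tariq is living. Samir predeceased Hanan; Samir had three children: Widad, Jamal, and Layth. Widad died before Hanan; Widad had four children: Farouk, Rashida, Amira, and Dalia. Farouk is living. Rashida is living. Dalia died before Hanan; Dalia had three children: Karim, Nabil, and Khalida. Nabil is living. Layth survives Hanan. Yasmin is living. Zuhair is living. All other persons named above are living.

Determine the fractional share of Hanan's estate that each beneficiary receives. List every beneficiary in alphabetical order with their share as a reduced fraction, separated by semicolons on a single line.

There is no surviving spouse, so the entire estate passes to Hanan's descendants per capita at each generation.
At generation 1 (Fahad, Samir, Yasmin, Zuhair) there are 4 shares of (1)/4 = 1/4 each.
Living: Yasmin and Zuhair — each takes 1/4.
Deceased: Fahad and Samir. Their combined 1/2 is pooled and carried to generation 2.
At generation 2 (Ghada, Bashir, Widad, Jamal, Layth) there are 5 shares of (1/2)/5 = 1/10 each.
Living: Bashir, Jamal, and Layth — each takes 1/10.
Deceased: Ghada and Widad. Their combined 1/5 is pooled and carried to generation 3.
At generation 3 (Umar, Tariq, Hamid, Farouk, Rashida, Amira, Dalia) there are 7 shares of (1/5)/7 = 1/35 each.
Living: Umar, Tariq, Hamid, Farouk, Rashida, and Amira — each takes 1/35.
Deceased: Dalia. That 1/35 share is carried to generation 4.
At generation 4 (Karim, Nabil, Khalida) there are 3 shares of (1/35)/3 = 1/105 each.
Living: Karim, Nabil, and Khalida — each takes 1/105.

Amira 1/35; Bashir 1/10; Farouk 1/35; Hamid 1/35; Jamal 1/10; Karim 1/105; Khalida 1/105; Layth 1/10; Nabil 1/105; Rashida 1/35; Tariq 1/35; Umar 1/35; Yasmin 1/4; Zuhair 1/4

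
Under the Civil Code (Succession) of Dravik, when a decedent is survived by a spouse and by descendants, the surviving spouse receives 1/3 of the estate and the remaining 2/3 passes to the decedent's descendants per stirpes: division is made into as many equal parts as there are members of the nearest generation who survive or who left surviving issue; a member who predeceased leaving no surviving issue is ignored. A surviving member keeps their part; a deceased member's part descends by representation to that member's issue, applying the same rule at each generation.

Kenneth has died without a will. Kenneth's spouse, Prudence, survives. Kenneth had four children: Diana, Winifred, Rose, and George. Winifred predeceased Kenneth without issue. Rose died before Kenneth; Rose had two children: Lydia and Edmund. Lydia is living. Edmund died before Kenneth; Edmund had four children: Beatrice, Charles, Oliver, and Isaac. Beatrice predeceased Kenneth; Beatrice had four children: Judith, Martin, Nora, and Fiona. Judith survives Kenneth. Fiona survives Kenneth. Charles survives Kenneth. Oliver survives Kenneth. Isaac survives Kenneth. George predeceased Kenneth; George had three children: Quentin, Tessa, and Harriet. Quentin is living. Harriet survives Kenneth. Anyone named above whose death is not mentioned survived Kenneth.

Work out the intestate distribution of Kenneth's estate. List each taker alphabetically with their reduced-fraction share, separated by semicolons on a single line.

Charles 1/36; Diana 2/9; Fiona 1/144; Harriet 2/27; Isaac 1/36; Judith 1/144; Lydia 1/9; Martin 1/144; Nora 1/144; Oliver 1/36; Prudence 1/3; Quentin 2/27; Tessa 2/27

Prudence, as surviving spouse, takes 1/3.
The remaining 2/3 passes to Kenneth's descendants per stirpes.
Winifred left no surviving issue, so that branch lapses and is disregarded.
The 2/3 is divided into 3 equal shares of 2/9 among Diana, Rose, George.
Diana is living and takes 2/9.
Rose predeceased; the 2/9 allotted to Rose's branch passes to Rose's issue by representation.
The 2/9 is divided into 2 equal shares of 1/9 among Lydia, Edmund.
Lydia is living and takes 1/9.
Edmund predeceased; the 1/9 allotted to Edmund's branch passes to Edmund's issue by representation.
The 1/9 is divided into 4 equal shares of 1/36 among Beatrice, Charles, Oliver, Isaac.
Beatrice predeceased; the 1/36 allotted to Beatrice's branch passes to Beatrice's issue by representation.
The 1/36 is divided into 4 equal shares of 1/144 among Judith, Martin, Nora, Fiona.
Judith is living and takes 1/144.
Martin is living and takes 1/144.
Nora is living and takes 1/144.
Fiona is living and takes 1/144.
Charles is living and takes 1/36.
Oliver is living and takes 1/36.
Isaac is living and takes 1/36.
George predeceased; the 2/9 allotted to George's branch passes to George's issue by representation.
The 2/9 is divided into 3 equal shares of 2/27 among Quentin, Tessa, Harriet.
Quentin is living and takes 2/27.
Tessa is living and takes 2/27.
Harriet is living and takes 2/27.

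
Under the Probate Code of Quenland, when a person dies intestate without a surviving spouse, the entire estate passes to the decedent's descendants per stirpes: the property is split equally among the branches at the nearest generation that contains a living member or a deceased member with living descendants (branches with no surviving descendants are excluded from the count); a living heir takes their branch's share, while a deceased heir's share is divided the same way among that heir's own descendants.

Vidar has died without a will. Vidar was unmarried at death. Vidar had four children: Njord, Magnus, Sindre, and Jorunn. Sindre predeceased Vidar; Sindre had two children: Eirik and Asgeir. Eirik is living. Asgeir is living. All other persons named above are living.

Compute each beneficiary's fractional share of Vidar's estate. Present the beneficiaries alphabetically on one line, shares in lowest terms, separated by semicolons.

Asgeir 1/8; Eirik 1/8; Jorunn 1/4; Magnus 1/4; Njord 1/4

There is no surviving spouse, so the entire estate passes to Vidar's descendants per stirpes.
The estate is divided into 4 equal shares of 1/4 among Njord, Magnus, Sindre, Jorunn.
Njord is living and takes 1/4.
Magnus is living and takes 1/4.
Sindre predeceased; the 1/4 allotted to Sindre's branch passes to Sindre's issue by representation.
The 1/4 is divided into 2 equal shares of 1/8 among Eirik, Asgeir.
Eirik is living and takes 1/8.
Asgeir is living and takes 1/8.
Jorunn is living and takes 1/4.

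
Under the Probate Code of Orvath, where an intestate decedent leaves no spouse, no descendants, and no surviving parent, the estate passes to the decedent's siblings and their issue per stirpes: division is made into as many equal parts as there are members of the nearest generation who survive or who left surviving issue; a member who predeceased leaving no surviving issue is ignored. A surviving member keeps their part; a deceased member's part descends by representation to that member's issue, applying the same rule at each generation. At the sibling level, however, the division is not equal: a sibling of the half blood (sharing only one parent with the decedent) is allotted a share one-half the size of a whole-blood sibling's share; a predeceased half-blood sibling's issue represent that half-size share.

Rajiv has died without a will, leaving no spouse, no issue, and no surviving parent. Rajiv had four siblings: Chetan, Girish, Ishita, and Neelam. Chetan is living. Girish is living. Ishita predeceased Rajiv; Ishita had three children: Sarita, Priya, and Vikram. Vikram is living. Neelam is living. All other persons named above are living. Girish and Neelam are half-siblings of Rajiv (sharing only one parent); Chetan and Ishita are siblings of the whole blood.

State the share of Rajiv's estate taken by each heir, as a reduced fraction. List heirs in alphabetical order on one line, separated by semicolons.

No spouse, descendants, or parent survives, so the estate passes to Rajiv's siblings per stirpes.
Half-blood siblings count for one-half the weight of whole-blood siblings at the initial division.
Dividing 1 in proportion to weights (total weight 3): Chetan (weight 1) → 1/3; Girish (weight 1/2) → 1/6; Ishita (weight 1) → 1/3; Neelam (weight 1/2) → 1/6.
Chetan is living and takes 1/3.
Girish is living and takes 1/6.
Ishita predeceased; the 1/3 allotted to Ishita's branch passes to Ishita's issue by representation.
The 1/3 is divided into 3 equal shares of 1/9 among Sarita, Priya, Vikram.
Sarita is living and takes 1/9.
Priya is living and takes 1/9.
Vikram is living and takes 1/9.
Neelam is living and takes 1/6.

Chetan 1/3; Girish 1/6; Neelam 1/6; Priya 1/9; Sarita 1/9; Vikram 1/9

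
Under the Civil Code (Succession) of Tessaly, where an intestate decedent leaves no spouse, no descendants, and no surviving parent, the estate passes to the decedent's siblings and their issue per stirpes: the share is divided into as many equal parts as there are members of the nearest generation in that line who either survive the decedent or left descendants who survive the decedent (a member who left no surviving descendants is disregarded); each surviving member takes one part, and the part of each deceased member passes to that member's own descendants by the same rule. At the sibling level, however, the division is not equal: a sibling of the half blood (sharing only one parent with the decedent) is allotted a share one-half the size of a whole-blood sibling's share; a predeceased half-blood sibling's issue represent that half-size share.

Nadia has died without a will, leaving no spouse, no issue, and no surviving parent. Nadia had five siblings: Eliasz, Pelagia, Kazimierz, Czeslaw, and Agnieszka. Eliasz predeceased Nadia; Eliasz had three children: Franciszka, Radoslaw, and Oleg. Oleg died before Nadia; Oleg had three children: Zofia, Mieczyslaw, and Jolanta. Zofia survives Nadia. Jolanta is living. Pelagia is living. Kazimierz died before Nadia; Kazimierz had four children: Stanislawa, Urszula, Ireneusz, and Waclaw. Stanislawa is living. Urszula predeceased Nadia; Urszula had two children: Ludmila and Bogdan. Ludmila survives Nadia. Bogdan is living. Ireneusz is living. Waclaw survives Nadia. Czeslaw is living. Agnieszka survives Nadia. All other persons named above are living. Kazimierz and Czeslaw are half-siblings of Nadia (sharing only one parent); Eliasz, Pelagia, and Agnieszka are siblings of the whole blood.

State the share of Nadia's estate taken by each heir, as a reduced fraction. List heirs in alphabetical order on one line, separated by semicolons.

Agnieszka 1/4; Bogdan 1/64; Czeslaw 1/8; Franciszka 1/12; Ireneusz 1/32; Jolanta 1/36; Ludmila 1/64; Mieczyslaw 1/36; Pelagia 1/4; Radoslaw 1/12; Stanislawa 1/32; Waclaw 1/32; Zofia 1/36

No spouse, descendants, or parent survives, so the estate passes to Nadia's siblings per stirpes.
Half-blood siblings count for one-half the weight of whole-blood siblings at the initial division.
Dividing 1 in proportion to weights (total weight 4): Eliasz (weight 1) → 1/4; Pelagia (weight 1) → 1/4; Kazimierz (weight 1/2) → 1/8; Czeslaw (weight 1/2) → 1/8; Agnieszka (weight 1) → 1/4.
Eliasz predeceased; the 1/4 allotted to Eliasz's branch passes to Eliasz's issue by representation.
The 1/4 is divided into 3 equal shares of 1/12 among Franciszka, Radoslaw, Oleg.
Franciszka is living and takes 1/12.
Radoslaw is living and takes 1/12.
Oleg predeceased; the 1/12 allotted to Oleg's branch passes to Oleg's issue by representation.
The 1/12 is divided into 3 equal shares of 1/36 among Zofia, Mieczyslaw, Jolanta.
Zofia is living and takes 1/36.
Mieczyslaw is living and takes 1/36.
Jolanta is living and takes 1/36.
Pelagia is living and takes 1/4.
Kazimierz predeceased; the 1/8 allotted to Kazimierz's branch passes to Kazimierz's issue by representation.
The 1/8 is divided into 4 equal shares of 1/32 among Stanislawa, Urszula, Ireneusz, Waclaw.
Stanislawa is living and takes 1/32.
Urszula predeceased; the 1/32 allotted to Urszula's branch passes to Urszula's issue by representation.
The 1/32 is divided into 2 equal shares of 1/64 among Ludmila, Bogdan.
Ludmila is living and takes 1/64.
Bogdan is living and takes 1/64.
Ireneusz is living and takes 1/32.
Waclaw is living and takes 1/32.
Czeslaw is living and takes 1/8.
Agnieszka is living and takes 1/4.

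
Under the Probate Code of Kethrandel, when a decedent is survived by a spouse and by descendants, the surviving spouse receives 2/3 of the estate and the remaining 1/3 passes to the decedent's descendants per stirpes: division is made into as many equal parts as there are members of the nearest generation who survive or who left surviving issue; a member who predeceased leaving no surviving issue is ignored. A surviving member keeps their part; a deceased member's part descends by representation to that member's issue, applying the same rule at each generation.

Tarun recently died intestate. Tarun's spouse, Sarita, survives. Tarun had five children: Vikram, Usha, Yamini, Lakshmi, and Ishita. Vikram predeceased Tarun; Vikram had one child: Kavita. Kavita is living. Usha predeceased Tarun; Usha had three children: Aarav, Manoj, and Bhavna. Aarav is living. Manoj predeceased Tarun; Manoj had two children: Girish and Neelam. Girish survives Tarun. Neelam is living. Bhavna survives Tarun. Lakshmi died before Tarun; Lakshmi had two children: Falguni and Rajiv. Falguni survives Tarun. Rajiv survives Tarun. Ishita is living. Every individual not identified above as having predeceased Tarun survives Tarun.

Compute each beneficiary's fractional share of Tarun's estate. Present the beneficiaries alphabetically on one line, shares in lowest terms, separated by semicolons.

Aarav 1/45; Bhavna 1/45; Falguni 1/30; Girish 1/90; Ishita 1/15; Kavita 1/15; Neelam 1/90; Rajiv 1/30; Sarita 2/3; Yamini 1/15

Sarita, as surviving spouse, takes 2/3.
The remaining 1/3 passes to Tarun's descendants per stirpes.
The 1/3 is divided into 5 equal shares of 1/15 among Vikram, Usha, Yamini, Lakshmi, Ishita.
Vikram predeceased; the 1/15 allotted to Vikram's branch passes to Vikram's issue by representation.
Kavita is the sole taker at this level and receives the full 1/15.
Usha predeceased; the 1/15 allotted to Usha's branch passes to Usha's issue by representation.
The 1/15 is divided into 3 equal shares of 1/45 among Aarav, Manoj, Bhavna.
Aarav is living and takes 1/45.
Manoj predeceased; the 1/45 allotted to Manoj's branch passes to Manoj's issue by representation.
The 1/45 is divided into 2 equal shares of 1/90 among Girish, Neelam.
Girish is living and takes 1/90.
Neelam is living and takes 1/90.
Bhavna is living and takes 1/45.
Yamini is living and takes 1/15.
Lakshmi predeceased; the 1/15 allotted to Lakshmi's branch passes to Lakshmi's issue by representation.
The 1/15 is divided into 2 equal shares of 1/30 among Falguni, Rajiv.
Falguni is living and takes 1/30.
Rajiv is living and takes 1/30.
Ishita is living and takes 1/15.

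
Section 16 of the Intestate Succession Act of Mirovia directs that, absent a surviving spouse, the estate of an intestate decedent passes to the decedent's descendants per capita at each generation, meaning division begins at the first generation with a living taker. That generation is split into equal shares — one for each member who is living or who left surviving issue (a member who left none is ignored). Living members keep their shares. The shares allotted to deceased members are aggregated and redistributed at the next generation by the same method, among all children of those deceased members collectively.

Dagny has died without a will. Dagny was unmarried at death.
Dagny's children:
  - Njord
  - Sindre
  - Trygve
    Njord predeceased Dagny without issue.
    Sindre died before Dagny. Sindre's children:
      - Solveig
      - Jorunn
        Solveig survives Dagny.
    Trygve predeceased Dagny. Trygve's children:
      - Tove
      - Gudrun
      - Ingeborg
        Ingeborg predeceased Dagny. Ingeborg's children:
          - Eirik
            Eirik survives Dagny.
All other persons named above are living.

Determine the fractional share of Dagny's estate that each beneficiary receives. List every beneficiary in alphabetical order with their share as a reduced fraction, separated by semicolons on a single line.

Eirik 1/5; Gudrun 1/5; Jorunn 1/5; Solveig 1/5; Tove 1/5

There is no surviving spouse, so the entire estate passes to Dagny's descendants per capita at each generation.
No one at generation 1 (Sindre, Trygve) is living; moving to the next generation.
At generation 2 (Solveig, Jorunn, Tove, Gudrun, Ingeborg) there are 5 shares of (1)/5 = 1/5 each.
Living: Solveig, Jorunn, Tove, and Gudrun — each takes 1/5.
Deceased: Ingeborg. That 1/5 share is carried to generation 3.
At generation 3 (Eirik) there are 1 shares of (1/5)/1 = 1/5 each.
Living: Eirik — each takes 1/5.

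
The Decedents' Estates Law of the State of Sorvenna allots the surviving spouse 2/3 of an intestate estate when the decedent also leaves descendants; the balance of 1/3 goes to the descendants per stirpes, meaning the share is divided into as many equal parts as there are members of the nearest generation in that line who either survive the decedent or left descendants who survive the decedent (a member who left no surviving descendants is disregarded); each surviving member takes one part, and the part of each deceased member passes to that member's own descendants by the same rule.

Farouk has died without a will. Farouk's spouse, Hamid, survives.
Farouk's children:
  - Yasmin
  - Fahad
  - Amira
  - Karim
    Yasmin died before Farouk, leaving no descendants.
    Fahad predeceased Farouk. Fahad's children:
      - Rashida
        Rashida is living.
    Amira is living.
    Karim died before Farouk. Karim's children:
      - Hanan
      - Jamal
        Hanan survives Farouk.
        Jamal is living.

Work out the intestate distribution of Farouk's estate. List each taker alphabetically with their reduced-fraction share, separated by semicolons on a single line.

Hamid, as surviving spouse, takes 2/3.
The remaining 1/3 passes to Farouk's descendants per stirpes.
Yasmin left no surviving issue, so that branch lapses and is disregarded.
The 1/3 is divided into 3 equal shares of 1/9 among Fahad, Amira, Karim.
Fahad predeceased; the 1/9 allotted to Fahad's branch passes to Fahad's issue by representation.
Rashida is the sole taker at this level and receives the full 1/9.
Amira is living and takes 1/9.
Karim predeceased; the 1/9 allotted to Karim's branch passes to Karim's issue by representation.
The 1/9 is divided into 2 equal shares of 1/18 among Hanan, Jamal.
Hanan is living and takes 1/18.
Jamal is living and takes 1/18.

Amira 1/9; Hamid 2/3; Hanan 1/18; Jamal 1/18; Rashida 1/9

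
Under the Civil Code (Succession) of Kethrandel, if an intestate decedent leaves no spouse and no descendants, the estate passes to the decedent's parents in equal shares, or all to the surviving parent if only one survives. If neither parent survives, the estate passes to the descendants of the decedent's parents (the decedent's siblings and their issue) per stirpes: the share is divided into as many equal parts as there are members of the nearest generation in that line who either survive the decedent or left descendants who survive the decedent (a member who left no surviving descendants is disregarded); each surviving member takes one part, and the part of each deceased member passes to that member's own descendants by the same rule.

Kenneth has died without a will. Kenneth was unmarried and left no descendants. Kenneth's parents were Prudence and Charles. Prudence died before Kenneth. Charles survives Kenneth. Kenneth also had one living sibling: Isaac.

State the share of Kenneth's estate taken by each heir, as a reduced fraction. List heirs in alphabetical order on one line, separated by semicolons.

Only one parent, Charles, survives, so Charles takes the entire estate. The siblings take nothing because a surviving parent has priority.

Charles 1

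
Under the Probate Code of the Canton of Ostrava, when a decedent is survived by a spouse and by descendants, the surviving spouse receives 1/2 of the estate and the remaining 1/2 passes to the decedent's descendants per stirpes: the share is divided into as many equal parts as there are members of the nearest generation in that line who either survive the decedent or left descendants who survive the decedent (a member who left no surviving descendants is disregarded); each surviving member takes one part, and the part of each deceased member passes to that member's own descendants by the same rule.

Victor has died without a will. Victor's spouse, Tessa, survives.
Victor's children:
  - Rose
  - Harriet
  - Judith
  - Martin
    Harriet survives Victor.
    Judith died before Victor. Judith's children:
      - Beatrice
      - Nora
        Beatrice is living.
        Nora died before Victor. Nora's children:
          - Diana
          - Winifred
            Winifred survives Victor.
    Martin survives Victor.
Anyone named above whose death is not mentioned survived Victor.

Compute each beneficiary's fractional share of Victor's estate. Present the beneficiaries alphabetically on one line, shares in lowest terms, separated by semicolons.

Beatrice 1/16; Diana 1/32; Harriet 1/8; Martin 1/8; Rose 1/8; Tessa 1/2; Winifred 1/32

Tessa, as surviving spouse, takes 1/2.
The remaining 1/2 passes to Victor's descendants per stirpes.
The 1/2 is divided into 4 equal shares of 1/8 among Rose, Harriet, Judith, Martin.
Rose is living and takes 1/8.
Harriet is living and takes 1/8.
Judith predeceased; the 1/8 allotted to Judith's branch passes to Judith's issue by representation.
The 1/8 is divided into 2 equal shares of 1/16 among Beatrice, Nora.
Beatrice is living and takes 1/16.
Nora predeceased; the 1/16 allotted to Nora's branch passes to Nora's issue by representation.
The 1/16 is divided into 2 equal shares of 1/32 among Diana, Winifred.
Diana is living and takes 1/32.
Winifred is living and takes 1/32.
Martin is living and takes 1/8.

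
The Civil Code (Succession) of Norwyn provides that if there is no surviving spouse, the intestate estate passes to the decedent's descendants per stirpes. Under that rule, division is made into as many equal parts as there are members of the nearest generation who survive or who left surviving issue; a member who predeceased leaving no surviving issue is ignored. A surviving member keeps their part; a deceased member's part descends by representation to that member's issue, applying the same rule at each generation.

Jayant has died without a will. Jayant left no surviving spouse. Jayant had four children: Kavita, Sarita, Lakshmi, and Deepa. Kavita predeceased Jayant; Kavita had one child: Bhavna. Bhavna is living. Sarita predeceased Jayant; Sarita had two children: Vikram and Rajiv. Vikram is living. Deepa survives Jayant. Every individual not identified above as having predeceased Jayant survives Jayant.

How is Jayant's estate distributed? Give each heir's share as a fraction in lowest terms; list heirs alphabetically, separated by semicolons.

Bhavna 1/4; Deepa 1/4; Lakshmi 1/4; Rajiv 1/8; Vikram 1/8

There is no surviving spouse, so the entire estate passes to Jayant's descendants per stirpes.
The estate is divided into 4 equal shares of 1/4 among Kavita, Sarita, Lakshmi, Deepa.
Kavita predeceased; the 1/4 allotted to Kavita's branch passes to Kavita's issue by representation.
Bhavna is the sole taker at this level and receives the full 1/4.
Sarita predeceased; the 1/4 allotted to Sarita's branch passes to Sarita's issue by representation.
The 1/4 is divided into 2 equal shares of 1/8 among Vikram, Rajiv.
Vikram is living and takes 1/8.
Rajiv is living and takes 1/8.
Lakshmi is living and takes 1/4.
Deepa is living and takes 1/4.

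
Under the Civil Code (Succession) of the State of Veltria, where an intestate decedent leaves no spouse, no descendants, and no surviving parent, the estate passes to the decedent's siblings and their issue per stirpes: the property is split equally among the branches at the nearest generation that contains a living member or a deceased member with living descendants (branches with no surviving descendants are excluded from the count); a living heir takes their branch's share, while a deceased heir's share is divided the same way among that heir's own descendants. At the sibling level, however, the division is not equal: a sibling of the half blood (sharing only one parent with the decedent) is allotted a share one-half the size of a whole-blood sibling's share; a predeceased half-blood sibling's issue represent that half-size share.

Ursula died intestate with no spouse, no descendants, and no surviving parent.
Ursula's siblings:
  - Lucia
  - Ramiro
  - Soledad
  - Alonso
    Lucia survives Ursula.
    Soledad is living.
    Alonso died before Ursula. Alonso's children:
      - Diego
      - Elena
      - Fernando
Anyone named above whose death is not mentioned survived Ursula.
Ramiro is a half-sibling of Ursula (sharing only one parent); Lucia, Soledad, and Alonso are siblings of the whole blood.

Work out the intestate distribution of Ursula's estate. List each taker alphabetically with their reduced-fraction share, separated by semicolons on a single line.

Diego 2/21; Elena 2/21; Fernando 2/21; Lucia 2/7; Ramiro 1/7; Soledad 2/7

No spouse, descendants, or parent survives, so the estate passes to Ursula's siblings per stirpes.
Half-blood siblings count for one-half the weight of whole-blood siblings at the initial division.
Dividing 1 in proportion to weights (total weight 7/2): Lucia (weight 1) → 2/7; Ramiro (weight 1/2) → 1/7; Soledad (weight 1) → 2/7; Alonso (weight 1) → 2/7.
Lucia is living and takes 2/7.
Ramiro is living and takes 1/7.
Soledad is living and takes 2/7.
Alonso predeceased; the 2/7 allotted to Alonso's branch passes to Alonso's issue by representation.
The 2/7 is divided into 3 equal shares of 2/21 among Diego, Elena, Fernando.
Diego is living and takes 2/21.
Elena is living and takes 2/21.
Fernando is living and takes 2/21.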